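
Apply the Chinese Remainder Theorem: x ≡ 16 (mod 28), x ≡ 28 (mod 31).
772

Using Chinese Remainder Theorem:
M = 28 × 31 = 868
M1 = 31, M2 = 28
y1 = 31^(-1) mod 28 = 19
y2 = 28^(-1) mod 31 = 10
x = (16×31×19 + 28×28×10) mod 868 = 772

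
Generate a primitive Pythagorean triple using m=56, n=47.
(927, 5264, 5345)

Euclid's formula: a = m² - n², b = 2mn, c = m² + n²
m = 56, n = 47
a = 56² - 47² = 3136 - 2209 = 927
b = 2 × 56 × 47 = 5264
c = 56² + 47² = 3136 + 2209 = 5345
Verification: 927² + 5264² = 859329 + 27709696 = 28569025 = 5345² ✓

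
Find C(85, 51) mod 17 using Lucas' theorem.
10

Using Lucas' theorem:
Write n=85 and k=51 in base 17:
n in base 17: [5, 0]
k in base 17: [3, 0]
C(85,51) mod 17 = ∏ C(n_i, k_i) mod 17
Digit binomials (mod 17): C(5,3) = 10; C(0,0) = 1
Product: 10 × 1 = 10 ≡ 10 (mod 17)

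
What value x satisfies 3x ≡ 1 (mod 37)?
25

gcd(3, 37) = 1, so the inverse exists.
Extended Euclidean algorithm on (37, 3):
37 = 12 × 3 + 1  ⟹  1 = (1)·37 + (-12)·3
So (-12)·3 ≡ 1 (mod 37), i.e. 3^(-1) ≡ -12 ≡ 25 (mod 37).
Check: 3 × 25 = 75 ≡ 1 (mod 37)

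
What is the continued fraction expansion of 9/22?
[0; 2, 2, 4]

Euclidean algorithm steps:
9 = 0 × 22 + 9
22 = 2 × 9 + 4
9 = 2 × 4 + 1
4 = 4 × 1 + 0
Continued fraction: [0; 2, 2, 4]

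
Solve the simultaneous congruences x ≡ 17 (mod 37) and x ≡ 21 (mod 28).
609

Using Chinese Remainder Theorem:
M = 37 × 28 = 1036
M1 = 28, M2 = 37
y1 = 28^(-1) mod 37 = 4
y2 = 37^(-1) mod 28 = 25
x = (17×28×4 + 21×37×25) mod 1036 = 609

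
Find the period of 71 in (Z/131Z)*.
26

131 is prime, so ord(71) divides φ(131) = 130.
Divisors of 130: 1, 2, 5, 10, 13, 26, 65, 130.
Repeated squaring: 71^1 ≡ 71, 71^2 ≡ 63, 71^4 ≡ 39, 71^8 ≡ 80, 71^16 ≡ 112, 71^32 ≡ 99, 71^64 ≡ 107, 71^128 ≡ 52 (mod 131).
Test 71^d mod 131 for each divisor d in increasing order:
71^1 ≡ 71
71^2 ≡ 63
71^5 = 71^4·71^1 ≡ 18
71^10 = 71^8·71^2 ≡ 62
71^13 = 71^8·71^4·71^1 ≡ 130
71^26 = 71^16·71^8·71^2 ≡ 1  ← first divisor giving 1
The order is 26.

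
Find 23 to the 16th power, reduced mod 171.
139

Repeated squaring. Binary of 16 = 10000.
23^1 ≡ 23 (mod 171); 23^2 ≡ 16 (mod 171); 23^4 ≡ 85 (mod 171); 23^8 ≡ 43 (mod 171); 23^16 ≡ 139 (mod 171)
23^16 = 23^16 ≡ 139 (mod 171)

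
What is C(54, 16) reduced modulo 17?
0

Using Lucas' theorem:
Write n=54 and k=16 in base 17:
n in base 17: [3, 3]
k in base 17: [0, 16]
C(54,16) mod 17 = ∏ C(n_i, k_i) mod 17
Digit binomials (mod 17): C(3,0) = 1; C(3,16) = 0 (k_i > n_i)
Product: 1 × 0 = 0 ≡ 0 (mod 17)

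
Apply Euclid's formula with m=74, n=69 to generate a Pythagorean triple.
(715, 10212, 10237)

Euclid's formula: a = m² - n², b = 2mn, c = m² + n²
m = 74, n = 69
a = 74² - 69² = 5476 - 4761 = 715
b = 2 × 74 × 69 = 10212
c = 74² + 69² = 5476 + 4761 = 10237
Verification: 715² + 10212² = 511225 + 104284944 = 104796169 = 10237² ✓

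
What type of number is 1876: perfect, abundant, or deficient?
abundant

Proper divisors of 1876: sum = 1 + 2 + 4 + 7 + 14 + 28 + 67 + 134 + 268 + 469 + 938 = 1932
Since 1932 > 1876, 1876 is abundant.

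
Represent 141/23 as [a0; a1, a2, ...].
[6; 7, 1, 2]

Euclidean algorithm steps:
141 = 6 × 23 + 3
23 = 7 × 3 + 2
3 = 1 × 2 + 1
2 = 2 × 1 + 0
Continued fraction: [6; 7, 1, 2]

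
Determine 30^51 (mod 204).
72

Repeated squaring. Binary of 51 = 110011.
30^1 ≡ 30 (mod 204); 30^2 ≡ 84 (mod 204); 30^4 ≡ 120 (mod 204); 30^8 ≡ 120 (mod 204); 30^16 ≡ 120 (mod 204); 30^32 ≡ 120 (mod 204)
30^51 = 30^1 × 30^2 × 30^16 × 30^32 ≡ 72 (mod 204)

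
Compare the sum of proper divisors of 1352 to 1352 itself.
abundant

Proper divisors of 1352: sum = 1 + 2 + 4 + 8 + 13 + 26 + 52 + 104 + 169 + 338 + 676 = 1393
Since 1393 > 1352, 1352 is abundant.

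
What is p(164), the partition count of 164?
156919475295

p(n) counts ways to write n as a sum of positive integers (order ignored).
Euler's pentagonal recurrence: p(k) = p(k-1) + p(k-2) - p(k-5) - p(k-7) + p(k-12) + p(k-15) - ... (offsets j(3j∓1)/2, signs ++--, p(0)=1, p(<0)=0).
DP table for k = 0..163: p(0)=1, p(1)=1, p(2)=2, p(3)=3, p(4)=5, p(5)=7, p(6)=11, p(7)=15, p(8)=22, p(9)=30, p(10)=42, p(11)=56, p(12)=77, p(13)=101, p(14)=135, p(15)=176, p(16)=231, p(17)=297, p(18)=385, p(19)=490, p(20)=627, p(21)=792, p(22)=1002, p(23)=1255, p(24)=1575, p(25)=1958, p(26)=2436, p(27)=3010, p(28)=3718, p(29)=4565, p(30)=5604, p(31)=6842, p(32)=8349, p(33)=10143, p(34)=12310, p(35)=14883, p(36)=17977, p(37)=21637, p(38)=26015, p(39)=31185, p(40)=37338, p(41)=44583, p(42)=53174, p(43)=63261, p(44)=75175, p(45)=89134, p(46)=105558, p(47)=124754, p(48)=147273, p(49)=173525, p(50)=204226, p(51)=239943, p(52)=281589, p(53)=329931, p(54)=386155, p(55)=451276, p(56)=526823, p(57)=614154, p(58)=715220, p(59)=831820, p(60)=966467, p(61)=1121505, p(62)=1300156, p(63)=1505499, p(64)=1741630, p(65)=2012558, p(66)=2323520, p(67)=2679689, p(68)=3087735, p(69)=3554345, p(70)=4087968, p(71)=4697205, p(72)=5392783, p(73)=6185689, p(74)=7089500, p(75)=8118264, p(76)=9289091, p(77)=10619863, p(78)=12132164, p(79)=13848650, p(80)=15796476, p(81)=18004327, p(82)=20506255, p(83)=23338469, p(84)=26543660, p(85)=30167357, p(86)=34262962, p(87)=38887673, p(88)=44108109, p(89)=49995925, p(90)=56634173, p(91)=64112359, p(92)=72533807, p(93)=82010177, p(94)=92669720, p(95)=104651419, p(96)=118114304, p(97)=133230930, p(98)=150198136, p(99)=169229875, p(100)=190569292, p(101)=214481126, p(102)=241265379, p(103)=271248950, p(104)=304801365, p(105)=342325709, p(106)=384276336, p(107)=431149389, p(108)=483502844, p(109)=541946240, p(110)=607163746, p(111)=679903203, p(112)=761002156, p(113)=851376628, p(114)=952050665, p(115)=1064144451, p(116)=1188908248, p(117)=1327710076, p(118)=1482074143, p(119)=1653668665, p(120)=1844349560, p(121)=2056148051, p(122)=2291320912, p(123)=2552338241, p(124)=2841940500, p(125)=3163127352, p(126)=3519222692, p(127)=3913864295, p(128)=4351078600, p(129)=4835271870, p(130)=5371315400, p(131)=5964539504, p(132)=6620830889, p(133)=7346629512, p(134)=8149040695, p(135)=9035836076, p(136)=10015581680, p(137)=11097645016, p(138)=12292341831, p(139)=13610949895, p(140)=15065878135, p(141)=16670689208, p(142)=18440293320, p(143)=20390982757, p(144)=22540654445, p(145)=24908858009, p(146)=27517052599, p(147)=30388671978, p(148)=33549419497, p(149)=37027355200, p(150)=40853235313, p(151)=45060624582, p(152)=49686288421, p(153)=54770336324, p(154)=60356673280, p(155)=66493182097, p(156)=73232243759, p(157)=80630964769, p(158)=88751778802, p(159)=97662728555, p(160)=107438159466, p(161)=118159068427, p(162)=129913904637, p(163)=142798995930.
Final step: p(164) = p(163) + p(162) - p(159) - p(157) + p(152) + p(149) - p(142) - p(138) + p(129) + p(124) - p(113) - p(107) + p(94) + p(87) - p(72) - p(64) + p(47) + p(38) - p(19) - p(9)
= 142798995930 + 129913904637 - 97662728555 - 80630964769 + 49686288421 + 37027355200 - 18440293320 - 12292341831 + 4835271870 + 2841940500 - 851376628 - 431149389 + 92669720 + 38887673 - 5392783 - 1741630 + 124754 + 26015 - 490 - 30
= 156919475295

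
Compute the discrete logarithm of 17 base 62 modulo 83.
54

Baby-step giant-step with step n = ⌈√83⌉ = 10.
Baby steps 62^j mod 83 (j:value) for j=0..9: 0:1, 1:62, 2:26, 3:35, 4:12, 5:80, 6:63, 7:5, 8:61, 9:47.
Giant-step multiplier: 62^(-10) ≡ 62^(82-10) = 62^72 ≡ 37 (mod 83).
Giant steps γ_i = 17·37^i mod 83: γ_0=17, γ_1=48, γ_2=33, γ_3=59, γ_4=25, γ_5=12 (in table at j=4).
x = i·n + j = 5·10 + 4 = 54.
Check: 62^54 ≡ 17 (mod 83).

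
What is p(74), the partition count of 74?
7089500

p(n) counts ways to write n as a sum of positive integers (order ignored).
Euler's pentagonal recurrence: p(k) = p(k-1) + p(k-2) - p(k-5) - p(k-7) + p(k-12) + p(k-15) - ... (offsets j(3j∓1)/2, signs ++--, p(0)=1, p(<0)=0).
DP table for k = 0..73: p(0)=1, p(1)=1, p(2)=2, p(3)=3, p(4)=5, p(5)=7, p(6)=11, p(7)=15, p(8)=22, p(9)=30, p(10)=42, p(11)=56, p(12)=77, p(13)=101, p(14)=135, p(15)=176, p(16)=231, p(17)=297, p(18)=385, p(19)=490, p(20)=627, p(21)=792, p(22)=1002, p(23)=1255, p(24)=1575, p(25)=1958, p(26)=2436, p(27)=3010, p(28)=3718, p(29)=4565, p(30)=5604, p(31)=6842, p(32)=8349, p(33)=10143, p(34)=12310, p(35)=14883, p(36)=17977, p(37)=21637, p(38)=26015, p(39)=31185, p(40)=37338, p(41)=44583, p(42)=53174, p(43)=63261, p(44)=75175, p(45)=89134, p(46)=105558, p(47)=124754, p(48)=147273, p(49)=173525, p(50)=204226, p(51)=239943, p(52)=281589, p(53)=329931, p(54)=386155, p(55)=451276, p(56)=526823, p(57)=614154, p(58)=715220, p(59)=831820, p(60)=966467, p(61)=1121505, p(62)=1300156, p(63)=1505499, p(64)=1741630, p(65)=2012558, p(66)=2323520, p(67)=2679689, p(68)=3087735, p(69)=3554345, p(70)=4087968, p(71)=4697205, p(72)=5392783, p(73)=6185689.
Final step: p(74) = p(73) + p(72) - p(69) - p(67) + p(62) + p(59) - p(52) - p(48) + p(39) + p(34) - p(23) - p(17) + p(4)
= 6185689 + 5392783 - 3554345 - 2679689 + 1300156 + 831820 - 281589 - 147273 + 31185 + 12310 - 1255 - 297 + 5
= 7089500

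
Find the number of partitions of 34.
12310

p(n) counts ways to write n as a sum of positive integers (order ignored).
Euler's pentagonal recurrence: p(k) = p(k-1) + p(k-2) - p(k-5) - p(k-7) + p(k-12) + p(k-15) - ... (offsets j(3j∓1)/2, signs ++--, p(0)=1, p(<0)=0).
DP table for k = 0..33: p(0)=1, p(1)=1, p(2)=2, p(3)=3, p(4)=5, p(5)=7, p(6)=11, p(7)=15, p(8)=22, p(9)=30, p(10)=42, p(11)=56, p(12)=77, p(13)=101, p(14)=135, p(15)=176, p(16)=231, p(17)=297, p(18)=385, p(19)=490, p(20)=627, p(21)=792, p(22)=1002, p(23)=1255, p(24)=1575, p(25)=1958, p(26)=2436, p(27)=3010, p(28)=3718, p(29)=4565, p(30)=5604, p(31)=6842, p(32)=8349, p(33)=10143.
Final step: p(34) = p(33) + p(32) - p(29) - p(27) + p(22) + p(19) - p(12) - p(8)
= 10143 + 8349 - 4565 - 3010 + 1002 + 490 - 77 - 22
= 12310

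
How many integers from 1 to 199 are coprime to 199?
198

199 = 199
φ(n) = n × ∏(1 - 1/p) for each prime p dividing n
φ(199) = 199 × (1 - 1/199) = 198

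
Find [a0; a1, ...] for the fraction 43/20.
[2; 6, 1, 2]

Euclidean algorithm steps:
43 = 2 × 20 + 3
20 = 6 × 3 + 2
3 = 1 × 2 + 1
2 = 2 × 1 + 0
Continued fraction: [2; 6, 1, 2]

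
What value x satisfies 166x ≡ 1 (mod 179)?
55

gcd(166, 179) = 1, so the inverse exists.
Extended Euclidean algorithm on (179, 166):
179 = 1 × 166 + 13  ⟹  13 = (1)·179 + (-1)·166
166 = 12 × 13 + 10  ⟹  10 = (-12)·179 + (13)·166
13 = 1 × 10 + 3  ⟹  3 = (13)·179 + (-14)·166
10 = 3 × 3 + 1  ⟹  1 = (-51)·179 + (55)·166
So (55)·166 ≡ 1 (mod 179), i.e. 166^(-1) ≡ 55 (mod 179).
Check: 166 × 55 = 9130 ≡ 1 (mod 179)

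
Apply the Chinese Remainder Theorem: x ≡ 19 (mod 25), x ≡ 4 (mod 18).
94

Using Chinese Remainder Theorem:
M = 25 × 18 = 450
M1 = 18, M2 = 25
y1 = 18^(-1) mod 25 = 7
y2 = 25^(-1) mod 18 = 13
x = (19×18×7 + 4×25×13) mod 450 = 94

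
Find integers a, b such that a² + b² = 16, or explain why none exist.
0² + 4² (a=0, b=4)

Factorization: 16 = 2^4
By Fermat: n is sum of two squares iff every prime p ≡ 3 (mod 4) appears to even power.
All primes ≡ 3 (mod 4) appear to even power.
Search a = 0, 1, 2, … for 16 - a² a perfect square: first hit at a = 0: 16 - 0 = 16 = 4².
16 = 0² + 4² = 0 + 16 ✓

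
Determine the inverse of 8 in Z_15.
2

gcd(8, 15) = 1, so the inverse exists.
Extended Euclidean algorithm on (15, 8):
15 = 1 × 8 + 7  ⟹  7 = (1)·15 + (-1)·8
8 = 1 × 7 + 1  ⟹  1 = (-1)·15 + (2)·8
So (2)·8 ≡ 1 (mod 15), i.e. 8^(-1) ≡ 2 (mod 15).
Check: 8 × 2 = 16 ≡ 1 (mod 15)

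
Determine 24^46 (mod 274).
76

Repeated squaring. Binary of 46 = 101110.
24^1 ≡ 24 (mod 274); 24^2 ≡ 28 (mod 274); 24^4 ≡ 236 (mod 274); 24^8 ≡ 74 (mod 274); 24^16 ≡ 270 (mod 274); 24^32 ≡ 16 (mod 274)
24^46 = 24^2 × 24^4 × 24^8 × 24^32 ≡ 76 (mod 274)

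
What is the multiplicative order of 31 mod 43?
21

43 is prime, so ord(31) divides φ(43) = 42.
Divisors of 42: 1, 2, 3, 6, 7, 14, 21, 42.
Repeated squaring: 31^1 ≡ 31, 31^2 ≡ 15, 31^4 ≡ 10, 31^8 ≡ 14, 31^16 ≡ 24, 31^32 ≡ 17 (mod 43).
Test 31^d mod 43 for each divisor d in increasing order:
31^1 ≡ 31
31^2 ≡ 15
31^3 = 31^2·31^1 ≡ 35
31^6 = 31^4·31^2 ≡ 21
31^7 = 31^4·31^2·31^1 ≡ 6
31^14 = 31^8·31^4·31^2 ≡ 36
31^21 = 31^16·31^4·31^1 ≡ 1  ← first divisor giving 1
The order is 21.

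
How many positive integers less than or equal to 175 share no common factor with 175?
120

175 = 5^2 × 7
φ(n) = n × ∏(1 - 1/p) for each prime p dividing n
φ(175) = 175 × (1 - 1/5) × (1 - 1/7) = 120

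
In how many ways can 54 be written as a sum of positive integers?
386155

p(n) counts ways to write n as a sum of positive integers (order ignored).
Euler's pentagonal recurrence: p(k) = p(k-1) + p(k-2) - p(k-5) - p(k-7) + p(k-12) + p(k-15) - ... (offsets j(3j∓1)/2, signs ++--, p(0)=1, p(<0)=0).
DP table for k = 0..53: p(0)=1, p(1)=1, p(2)=2, p(3)=3, p(4)=5, p(5)=7, p(6)=11, p(7)=15, p(8)=22, p(9)=30, p(10)=42, p(11)=56, p(12)=77, p(13)=101, p(14)=135, p(15)=176, p(16)=231, p(17)=297, p(18)=385, p(19)=490, p(20)=627, p(21)=792, p(22)=1002, p(23)=1255, p(24)=1575, p(25)=1958, p(26)=2436, p(27)=3010, p(28)=3718, p(29)=4565, p(30)=5604, p(31)=6842, p(32)=8349, p(33)=10143, p(34)=12310, p(35)=14883, p(36)=17977, p(37)=21637, p(38)=26015, p(39)=31185, p(40)=37338, p(41)=44583, p(42)=53174, p(43)=63261, p(44)=75175, p(45)=89134, p(46)=105558, p(47)=124754, p(48)=147273, p(49)=173525, p(50)=204226, p(51)=239943, p(52)=281589, p(53)=329931.
Final step: p(54) = p(53) + p(52) - p(49) - p(47) + p(42) + p(39) - p(32) - p(28) + p(19) + p(14) - p(3)
= 329931 + 281589 - 173525 - 124754 + 53174 + 31185 - 8349 - 3718 + 490 + 135 - 3
= 386155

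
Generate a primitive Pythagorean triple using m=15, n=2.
(221, 60, 229)

Euclid's formula: a = m² - n², b = 2mn, c = m² + n²
m = 15, n = 2
a = 15² - 2² = 225 - 4 = 221
b = 2 × 15 × 2 = 60
c = 15² + 2² = 225 + 4 = 229
Verification: 221² + 60² = 48841 + 3600 = 52441 = 229² ✓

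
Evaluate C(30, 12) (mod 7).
0

Using Lucas' theorem:
Write n=30 and k=12 in base 7:
n in base 7: [4, 2]
k in base 7: [1, 5]
C(30,12) mod 7 = ∏ C(n_i, k_i) mod 7
Digit binomials (mod 7): C(4,1) = 4; C(2,5) = 0 (k_i > n_i)
Product: 4 × 0 = 0 ≡ 0 (mod 7)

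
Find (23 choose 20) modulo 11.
0

Using Lucas' theorem:
Write n=23 and k=20 in base 11:
n in base 11: [2, 1]
k in base 11: [1, 9]
C(23,20) mod 11 = ∏ C(n_i, k_i) mod 11
Digit binomials (mod 11): C(2,1) = 2; C(1,9) = 0 (k_i > n_i)
Product: 2 × 0 = 0 ≡ 0 (mod 11)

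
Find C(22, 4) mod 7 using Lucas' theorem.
0

Using Lucas' theorem:
Write n=22 and k=4 in base 7:
n in base 7: [3, 1]
k in base 7: [0, 4]
C(22,4) mod 7 = ∏ C(n_i, k_i) mod 7
Digit binomials (mod 7): C(3,0) = 1; C(1,4) = 0 (k_i > n_i)
Product: 1 × 0 = 0 ≡ 0 (mod 7)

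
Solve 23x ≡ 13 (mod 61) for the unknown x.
x ≡ 43 (mod 61)

gcd(23, 61) = 1, which divides 13, so solutions exist.
Find 23^(-1) mod 61 by the extended Euclidean algorithm:
61 = 2 × 23 + 15  ⟹  15 = (1)·61 + (-2)·23
23 = 1 × 15 + 8  ⟹  8 = (-1)·61 + (3)·23
15 = 1 × 8 + 7  ⟹  7 = (2)·61 + (-5)·23
8 = 1 × 7 + 1  ⟹  1 = (-3)·61 + (8)·23
So (8)·23 ≡ 1 (mod 61), i.e. 23^(-1) ≡ 8 (mod 61).
x ≡ 8 × 13 = 104 ≡ 43 (mod 61).
Check: 23 × 43 = 989 ≡ 13 (mod 61).
Unique solution: x ≡ 43 (mod 61)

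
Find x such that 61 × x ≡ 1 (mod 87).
10

gcd(61, 87) = 1, so the inverse exists.
Extended Euclidean algorithm on (87, 61):
87 = 1 × 61 + 26  ⟹  26 = (1)·87 + (-1)·61
61 = 2 × 26 + 9  ⟹  9 = (-2)·87 + (3)·61
26 = 2 × 9 + 8  ⟹  8 = (5)·87 + (-7)·61
9 = 1 × 8 + 1  ⟹  1 = (-7)·87 + (10)·61
So (10)·61 ≡ 1 (mod 87), i.e. 61^(-1) ≡ 10 (mod 87).
Check: 61 × 10 = 610 ≡ 1 (mod 87)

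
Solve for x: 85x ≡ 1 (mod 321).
34

gcd(85, 321) = 1, so the inverse exists.
Extended Euclidean algorithm on (321, 85):
321 = 3 × 85 + 66  ⟹  66 = (1)·321 + (-3)·85
85 = 1 × 66 + 19  ⟹  19 = (-1)·321 + (4)·85
66 = 3 × 19 + 9  ⟹  9 = (4)·321 + (-15)·85
19 = 2 × 9 + 1  ⟹  1 = (-9)·321 + (34)·85
So (34)·85 ≡ 1 (mod 321), i.e. 85^(-1) ≡ 34 (mod 321).
Check: 85 × 34 = 2890 ≡ 1 (mod 321)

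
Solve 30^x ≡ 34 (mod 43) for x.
25

Baby-step giant-step with step n = ⌈√43⌉ = 7.
Baby steps 30^j mod 43 (j:value) for j=0..6: 0:1, 1:30, 2:40, 3:39, 4:9, 5:12, 6:16.
Giant-step multiplier: 30^(-7) ≡ 30^(42-7) = 30^35 ≡ 37 (mod 43).
Giant steps γ_i = 34·37^i mod 43: γ_0=34, γ_1=11, γ_2=20, γ_3=9 (in table at j=4).
x = i·n + j = 3·7 + 4 = 25.
Check: 30^25 ≡ 34 (mod 43).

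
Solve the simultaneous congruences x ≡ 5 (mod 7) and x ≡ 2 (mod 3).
5

Using Chinese Remainder Theorem:
M = 7 × 3 = 21
M1 = 3, M2 = 7
y1 = 3^(-1) mod 7 = 5
y2 = 7^(-1) mod 3 = 1
x = (5×3×5 + 2×7×1) mod 21 = 5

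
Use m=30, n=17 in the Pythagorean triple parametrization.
(611, 1020, 1189)

Euclid's formula: a = m² - n², b = 2mn, c = m² + n²
m = 30, n = 17
a = 30² - 17² = 900 - 289 = 611
b = 2 × 30 × 17 = 1020
c = 30² + 17² = 900 + 289 = 1189
Verification: 611² + 1020² = 373321 + 1040400 = 1413721 = 1189² ✓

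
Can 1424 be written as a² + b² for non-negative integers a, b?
20² + 32² (a=20, b=32)

Factorization: 1424 = 2^4 × 89
By Fermat: n is sum of two squares iff every prime p ≡ 3 (mod 4) appears to even power.
All primes ≡ 3 (mod 4) appear to even power.
Search a = 0, 1, 2, … for 1424 - a² a perfect square: first hit at a = 20: 1424 - 400 = 1024 = 32².
1424 = 20² + 32² = 400 + 1024 ✓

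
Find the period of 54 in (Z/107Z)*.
106

107 is prime, so ord(54) divides φ(107) = 106.
Divisors of 106: 1, 2, 53, 106.
Repeated squaring: 54^1 ≡ 54, 54^2 ≡ 27, 54^4 ≡ 87, 54^8 ≡ 79, 54^16 ≡ 35, 54^32 ≡ 48, 54^64 ≡ 57 (mod 107).
Test 54^d mod 107 for each divisor d in increasing order:
54^1 ≡ 54
54^2 ≡ 27
54^53 = 54^32·54^16·54^4·54^1 ≡ 106
54^106 = 54^64·54^32·54^8·54^2 ≡ 1  ← first divisor giving 1
The order is 106.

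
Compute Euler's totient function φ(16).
8

16 = 2^4
φ(n) = n × ∏(1 - 1/p) for each prime p dividing n
φ(16) = 16 × (1 - 1/2) = 8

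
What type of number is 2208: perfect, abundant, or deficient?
abundant

Proper divisors of 2208: sum = 1 + 2 + 3 + 4 + 6 + 8 + 12 + 16 + ... + 368 + 552 + 736 + 1104 (23 divisors) = 3840
Since 3840 > 2208, 2208 is abundant.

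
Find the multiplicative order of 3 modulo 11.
5

11 is prime, so ord(3) divides φ(11) = 10.
Divisors of 10: 1, 2, 5, 10.
Repeated squaring: 3^1 ≡ 3, 3^2 ≡ 9, 3^4 ≡ 4, 3^8 ≡ 5 (mod 11).
Test 3^d mod 11 for each divisor d in increasing order:
3^1 ≡ 3
3^2 ≡ 9
3^5 = 3^4·3^1 ≡ 1  ← first divisor giving 1
The order is 5.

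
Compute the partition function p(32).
8349

p(n) counts ways to write n as a sum of positive integers (order ignored).
Euler's pentagonal recurrence: p(k) = p(k-1) + p(k-2) - p(k-5) - p(k-7) + p(k-12) + p(k-15) - ... (offsets j(3j∓1)/2, signs ++--, p(0)=1, p(<0)=0).
DP table for k = 0..31: p(0)=1, p(1)=1, p(2)=2, p(3)=3, p(4)=5, p(5)=7, p(6)=11, p(7)=15, p(8)=22, p(9)=30, p(10)=42, p(11)=56, p(12)=77, p(13)=101, p(14)=135, p(15)=176, p(16)=231, p(17)=297, p(18)=385, p(19)=490, p(20)=627, p(21)=792, p(22)=1002, p(23)=1255, p(24)=1575, p(25)=1958, p(26)=2436, p(27)=3010, p(28)=3718, p(29)=4565, p(30)=5604, p(31)=6842.
Final step: p(32) = p(31) + p(30) - p(27) - p(25) + p(20) + p(17) - p(10) - p(6)
= 6842 + 5604 - 3010 - 1958 + 627 + 297 - 42 - 11
= 8349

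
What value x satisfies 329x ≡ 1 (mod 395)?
389

gcd(329, 395) = 1, so the inverse exists.
Extended Euclidean algorithm on (395, 329):
395 = 1 × 329 + 66  ⟹  66 = (1)·395 + (-1)·329
329 = 4 × 66 + 65  ⟹  65 = (-4)·395 + (5)·329
66 = 1 × 65 + 1  ⟹  1 = (5)·395 + (-6)·329
So (-6)·329 ≡ 1 (mod 395), i.e. 329^(-1) ≡ -6 ≡ 389 (mod 395).
Check: 329 × 389 = 127981 ≡ 1 (mod 395)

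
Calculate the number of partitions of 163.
142798995930

p(n) counts ways to write n as a sum of positive integers (order ignored).
Euler's pentagonal recurrence: p(k) = p(k-1) + p(k-2) - p(k-5) - p(k-7) + p(k-12) + p(k-15) - ... (offsets j(3j∓1)/2, signs ++--, p(0)=1, p(<0)=0).
DP table for k = 0..162: p(0)=1, p(1)=1, p(2)=2, p(3)=3, p(4)=5, p(5)=7, p(6)=11, p(7)=15, p(8)=22, p(9)=30, p(10)=42, p(11)=56, p(12)=77, p(13)=101, p(14)=135, p(15)=176, p(16)=231, p(17)=297, p(18)=385, p(19)=490, p(20)=627, p(21)=792, p(22)=1002, p(23)=1255, p(24)=1575, p(25)=1958, p(26)=2436, p(27)=3010, p(28)=3718, p(29)=4565, p(30)=5604, p(31)=6842, p(32)=8349, p(33)=10143, p(34)=12310, p(35)=14883, p(36)=17977, p(37)=21637, p(38)=26015, p(39)=31185, p(40)=37338, p(41)=44583, p(42)=53174, p(43)=63261, p(44)=75175, p(45)=89134, p(46)=105558, p(47)=124754, p(48)=147273, p(49)=173525, p(50)=204226, p(51)=239943, p(52)=281589, p(53)=329931, p(54)=386155, p(55)=451276, p(56)=526823, p(57)=614154, p(58)=715220, p(59)=831820, p(60)=966467, p(61)=1121505, p(62)=1300156, p(63)=1505499, p(64)=1741630, p(65)=2012558, p(66)=2323520, p(67)=2679689, p(68)=3087735, p(69)=3554345, p(70)=4087968, p(71)=4697205, p(72)=5392783, p(73)=6185689, p(74)=7089500, p(75)=8118264, p(76)=9289091, p(77)=10619863, p(78)=12132164, p(79)=13848650, p(80)=15796476, p(81)=18004327, p(82)=20506255, p(83)=23338469, p(84)=26543660, p(85)=30167357, p(86)=34262962, p(87)=38887673, p(88)=44108109, p(89)=49995925, p(90)=56634173, p(91)=64112359, p(92)=72533807, p(93)=82010177, p(94)=92669720, p(95)=104651419, p(96)=118114304, p(97)=133230930, p(98)=150198136, p(99)=169229875, p(100)=190569292, p(101)=214481126, p(102)=241265379, p(103)=271248950, p(104)=304801365, p(105)=342325709, p(106)=384276336, p(107)=431149389, p(108)=483502844, p(109)=541946240, p(110)=607163746, p(111)=679903203, p(112)=761002156, p(113)=851376628, p(114)=952050665, p(115)=1064144451, p(116)=1188908248, p(117)=1327710076, p(118)=1482074143, p(119)=1653668665, p(120)=1844349560, p(121)=2056148051, p(122)=2291320912, p(123)=2552338241, p(124)=2841940500, p(125)=3163127352, p(126)=3519222692, p(127)=3913864295, p(128)=4351078600, p(129)=4835271870, p(130)=5371315400, p(131)=5964539504, p(132)=6620830889, p(133)=7346629512, p(134)=8149040695, p(135)=9035836076, p(136)=10015581680, p(137)=11097645016, p(138)=12292341831, p(139)=13610949895, p(140)=15065878135, p(141)=16670689208, p(142)=18440293320, p(143)=20390982757, p(144)=22540654445, p(145)=24908858009, p(146)=27517052599, p(147)=30388671978, p(148)=33549419497, p(149)=37027355200, p(150)=40853235313, p(151)=45060624582, p(152)=49686288421, p(153)=54770336324, p(154)=60356673280, p(155)=66493182097, p(156)=73232243759, p(157)=80630964769, p(158)=88751778802, p(159)=97662728555, p(160)=107438159466, p(161)=118159068427, p(162)=129913904637.
Final step: p(163) = p(162) + p(161) - p(158) - p(156) + p(151) + p(148) - p(141) - p(137) + p(128) + p(123) - p(112) - p(106) + p(93) + p(86) - p(71) - p(63) + p(46) + p(37) - p(18) - p(8)
= 129913904637 + 118159068427 - 88751778802 - 73232243759 + 45060624582 + 33549419497 - 16670689208 - 11097645016 + 4351078600 + 2552338241 - 761002156 - 384276336 + 82010177 + 34262962 - 4697205 - 1505499 + 105558 + 21637 - 385 - 22
= 142798995930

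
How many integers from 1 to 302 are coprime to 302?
150

302 = 2 × 151
φ(n) = n × ∏(1 - 1/p) for each prime p dividing n
φ(302) = 302 × (1 - 1/2) × (1 - 1/151) = 150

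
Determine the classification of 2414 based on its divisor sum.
deficient

Proper divisors of 2414: sum = 1 + 2 + 17 + 34 + 71 + 142 + 1207 = 1474
Since 1474 < 2414, 2414 is deficient.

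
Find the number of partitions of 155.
66493182097

p(n) counts ways to write n as a sum of positive integers (order ignored).
Euler's pentagonal recurrence: p(k) = p(k-1) + p(k-2) - p(k-5) - p(k-7) + p(k-12) + p(k-15) - ... (offsets j(3j∓1)/2, signs ++--, p(0)=1, p(<0)=0).
DP table for k = 0..154: p(0)=1, p(1)=1, p(2)=2, p(3)=3, p(4)=5, p(5)=7, p(6)=11, p(7)=15, p(8)=22, p(9)=30, p(10)=42, p(11)=56, p(12)=77, p(13)=101, p(14)=135, p(15)=176, p(16)=231, p(17)=297, p(18)=385, p(19)=490, p(20)=627, p(21)=792, p(22)=1002, p(23)=1255, p(24)=1575, p(25)=1958, p(26)=2436, p(27)=3010, p(28)=3718, p(29)=4565, p(30)=5604, p(31)=6842, p(32)=8349, p(33)=10143, p(34)=12310, p(35)=14883, p(36)=17977, p(37)=21637, p(38)=26015, p(39)=31185, p(40)=37338, p(41)=44583, p(42)=53174, p(43)=63261, p(44)=75175, p(45)=89134, p(46)=105558, p(47)=124754, p(48)=147273, p(49)=173525, p(50)=204226, p(51)=239943, p(52)=281589, p(53)=329931, p(54)=386155, p(55)=451276, p(56)=526823, p(57)=614154, p(58)=715220, p(59)=831820, p(60)=966467, p(61)=1121505, p(62)=1300156, p(63)=1505499, p(64)=1741630, p(65)=2012558, p(66)=2323520, p(67)=2679689, p(68)=3087735, p(69)=3554345, p(70)=4087968, p(71)=4697205, p(72)=5392783, p(73)=6185689, p(74)=7089500, p(75)=8118264, p(76)=9289091, p(77)=10619863, p(78)=12132164, p(79)=13848650, p(80)=15796476, p(81)=18004327, p(82)=20506255, p(83)=23338469, p(84)=26543660, p(85)=30167357, p(86)=34262962, p(87)=38887673, p(88)=44108109, p(89)=49995925, p(90)=56634173, p(91)=64112359, p(92)=72533807, p(93)=82010177, p(94)=92669720, p(95)=104651419, p(96)=118114304, p(97)=133230930, p(98)=150198136, p(99)=169229875, p(100)=190569292, p(101)=214481126, p(102)=241265379, p(103)=271248950, p(104)=304801365, p(105)=342325709, p(106)=384276336, p(107)=431149389, p(108)=483502844, p(109)=541946240, p(110)=607163746, p(111)=679903203, p(112)=761002156, p(113)=851376628, p(114)=952050665, p(115)=1064144451, p(116)=1188908248, p(117)=1327710076, p(118)=1482074143, p(119)=1653668665, p(120)=1844349560, p(121)=2056148051, p(122)=2291320912, p(123)=2552338241, p(124)=2841940500, p(125)=3163127352, p(126)=3519222692, p(127)=3913864295, p(128)=4351078600, p(129)=4835271870, p(130)=5371315400, p(131)=5964539504, p(132)=6620830889, p(133)=7346629512, p(134)=8149040695, p(135)=9035836076, p(136)=10015581680, p(137)=11097645016, p(138)=12292341831, p(139)=13610949895, p(140)=15065878135, p(141)=16670689208, p(142)=18440293320, p(143)=20390982757, p(144)=22540654445, p(145)=24908858009, p(146)=27517052599, p(147)=30388671978, p(148)=33549419497, p(149)=37027355200, p(150)=40853235313, p(151)=45060624582, p(152)=49686288421, p(153)=54770336324, p(154)=60356673280.
Final step: p(155) = p(154) + p(153) - p(150) - p(148) + p(143) + p(140) - p(133) - p(129) + p(120) + p(115) - p(104) - p(98) + p(85) + p(78) - p(63) - p(55) + p(38) + p(29) - p(10) - p(0)
= 60356673280 + 54770336324 - 40853235313 - 33549419497 + 20390982757 + 15065878135 - 7346629512 - 4835271870 + 1844349560 + 1064144451 - 304801365 - 150198136 + 30167357 + 12132164 - 1505499 - 451276 + 26015 + 4565 - 42 - 1
= 66493182097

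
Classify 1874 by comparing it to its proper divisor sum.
deficient

Proper divisors of 1874: sum = 1 + 2 + 937 = 940
Since 940 < 1874, 1874 is deficient.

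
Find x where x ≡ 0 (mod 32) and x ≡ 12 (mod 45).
192

Using Chinese Remainder Theorem:
M = 32 × 45 = 1440
M1 = 45, M2 = 32
y1 = 45^(-1) mod 32 = 5
y2 = 32^(-1) mod 45 = 38
x = (0×45×5 + 12×32×38) mod 1440 = 192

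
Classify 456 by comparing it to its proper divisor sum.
abundant

Proper divisors of 456: sum = 1 + 2 + 3 + 4 + 6 + 8 + 12 + 19 + 24 + 38 + 57 + 76 + 114 + 152 + 228 = 744
Since 744 > 456, 456 is abundant.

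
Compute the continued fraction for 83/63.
[1; 3, 6, 1, 2]

Euclidean algorithm steps:
83 = 1 × 63 + 20
63 = 3 × 20 + 3
20 = 6 × 3 + 2
3 = 1 × 2 + 1
2 = 2 × 1 + 0
Continued fraction: [1; 3, 6, 1, 2]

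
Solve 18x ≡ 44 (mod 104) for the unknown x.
x ≡ 14 (mod 52)

gcd(18, 104) = 2, which divides 44, so solutions exist.
Divide through by 2: 9x ≡ 22 (mod 52).
Find 9^(-1) mod 52 by the extended Euclidean algorithm:
52 = 5 × 9 + 7  ⟹  7 = (1)·52 + (-5)·9
9 = 1 × 7 + 2  ⟹  2 = (-1)·52 + (6)·9
7 = 3 × 2 + 1  ⟹  1 = (4)·52 + (-23)·9
So (-23)·9 ≡ 1 (mod 52), i.e. 9^(-1) ≡ -23 ≡ 29 (mod 52).
x ≡ 29 × 22 = 638 ≡ 14 (mod 52).
Check: 18 × 14 = 252 ≡ 44 (mod 104).
x ≡ 14 (mod 52), giving 2 solutions mod 104.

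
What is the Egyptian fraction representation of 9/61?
1/7 + 1/214 + 1/91378

Greedy algorithm:
9/61: ceiling(61/9) = 7, use 1/7
2/427: ceiling(427/2) = 214, use 1/214
1/91378: ceiling(91378/1) = 91378, use 1/91378
Result: 9/61 = 1/7 + 1/214 + 1/91378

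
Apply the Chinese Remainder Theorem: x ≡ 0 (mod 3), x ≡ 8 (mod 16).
24

Using Chinese Remainder Theorem:
M = 3 × 16 = 48
M1 = 16, M2 = 3
y1 = 16^(-1) mod 3 = 1
y2 = 3^(-1) mod 16 = 11
x = (0×16×1 + 8×3×11) mod 48 = 24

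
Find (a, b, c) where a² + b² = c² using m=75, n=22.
(5141, 3300, 6109)

Euclid's formula: a = m² - n², b = 2mn, c = m² + n²
m = 75, n = 22
a = 75² - 22² = 5625 - 484 = 5141
b = 2 × 75 × 22 = 3300
c = 75² + 22² = 5625 + 484 = 6109
Verification: 5141² + 3300² = 26429881 + 10890000 = 37319881 = 6109² ✓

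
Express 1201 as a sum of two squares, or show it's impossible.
24² + 25² (a=24, b=25)

Factorization: 1201 = 1201
By Fermat: n is sum of two squares iff every prime p ≡ 3 (mod 4) appears to even power.
All primes ≡ 3 (mod 4) appear to even power.
Search a = 0, 1, 2, … for 1201 - a² a perfect square: first hit at a = 24: 1201 - 576 = 625 = 25².
1201 = 24² + 25² = 576 + 625 ✓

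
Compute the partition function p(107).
431149389

p(n) counts ways to write n as a sum of positive integers (order ignored).
Euler's pentagonal recurrence: p(k) = p(k-1) + p(k-2) - p(k-5) - p(k-7) + p(k-12) + p(k-15) - ... (offsets j(3j∓1)/2, signs ++--, p(0)=1, p(<0)=0).
DP table for k = 0..106: p(0)=1, p(1)=1, p(2)=2, p(3)=3, p(4)=5, p(5)=7, p(6)=11, p(7)=15, p(8)=22, p(9)=30, p(10)=42, p(11)=56, p(12)=77, p(13)=101, p(14)=135, p(15)=176, p(16)=231, p(17)=297, p(18)=385, p(19)=490, p(20)=627, p(21)=792, p(22)=1002, p(23)=1255, p(24)=1575, p(25)=1958, p(26)=2436, p(27)=3010, p(28)=3718, p(29)=4565, p(30)=5604, p(31)=6842, p(32)=8349, p(33)=10143, p(34)=12310, p(35)=14883, p(36)=17977, p(37)=21637, p(38)=26015, p(39)=31185, p(40)=37338, p(41)=44583, p(42)=53174, p(43)=63261, p(44)=75175, p(45)=89134, p(46)=105558, p(47)=124754, p(48)=147273, p(49)=173525, p(50)=204226, p(51)=239943, p(52)=281589, p(53)=329931, p(54)=386155, p(55)=451276, p(56)=526823, p(57)=614154, p(58)=715220, p(59)=831820, p(60)=966467, p(61)=1121505, p(62)=1300156, p(63)=1505499, p(64)=1741630, p(65)=2012558, p(66)=2323520, p(67)=2679689, p(68)=3087735, p(69)=3554345, p(70)=4087968, p(71)=4697205, p(72)=5392783, p(73)=6185689, p(74)=7089500, p(75)=8118264, p(76)=9289091, p(77)=10619863, p(78)=12132164, p(79)=13848650, p(80)=15796476, p(81)=18004327, p(82)=20506255, p(83)=23338469, p(84)=26543660, p(85)=30167357, p(86)=34262962, p(87)=38887673, p(88)=44108109, p(89)=49995925, p(90)=56634173, p(91)=64112359, p(92)=72533807, p(93)=82010177, p(94)=92669720, p(95)=104651419, p(96)=118114304, p(97)=133230930, p(98)=150198136, p(99)=169229875, p(100)=190569292, p(101)=214481126, p(102)=241265379, p(103)=271248950, p(104)=304801365, p(105)=342325709, p(106)=384276336.
Final step: p(107) = p(106) + p(105) - p(102) - p(100) + p(95) + p(92) - p(85) - p(81) + p(72) + p(67) - p(56) - p(50) + p(37) + p(30) - p(15) - p(7)
= 384276336 + 342325709 - 241265379 - 190569292 + 104651419 + 72533807 - 30167357 - 18004327 + 5392783 + 2679689 - 526823 - 204226 + 21637 + 5604 - 176 - 15
= 431149389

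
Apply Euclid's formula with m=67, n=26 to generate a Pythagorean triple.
(3813, 3484, 5165)

Euclid's formula: a = m² - n², b = 2mn, c = m² + n²
m = 67, n = 26
a = 67² - 26² = 4489 - 676 = 3813
b = 2 × 67 × 26 = 3484
c = 67² + 26² = 4489 + 676 = 5165
Verification: 3813² + 3484² = 14538969 + 12138256 = 26677225 = 5165² ✓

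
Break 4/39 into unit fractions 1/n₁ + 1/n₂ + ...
1/10 + 1/390

Greedy algorithm:
4/39: ceiling(39/4) = 10, use 1/10
1/390: ceiling(390/1) = 390, use 1/390
Result: 4/39 = 1/10 + 1/390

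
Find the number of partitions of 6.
11

p(n) counts ways to write n as a sum of positive integers (order ignored).
Examples: 6; 5 + 1; 4 + 2; 4 + 1 + 1; 3 + 3; ... (11 total)
p(6) = 11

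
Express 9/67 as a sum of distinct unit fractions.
1/8 + 1/108 + 1/14472

Greedy algorithm:
9/67: ceiling(67/9) = 8, use 1/8
5/536: ceiling(536/5) = 108, use 1/108
1/14472: ceiling(14472/1) = 14472, use 1/14472
Result: 9/67 = 1/8 + 1/108 + 1/14472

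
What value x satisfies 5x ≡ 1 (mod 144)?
29

gcd(5, 144) = 1, so the inverse exists.
Extended Euclidean algorithm on (144, 5):
144 = 28 × 5 + 4  ⟹  4 = (1)·144 + (-28)·5
5 = 1 × 4 + 1  ⟹  1 = (-1)·144 + (29)·5
So (29)·5 ≡ 1 (mod 144), i.e. 5^(-1) ≡ 29 (mod 144).
Check: 5 × 29 = 145 ≡ 1 (mod 144)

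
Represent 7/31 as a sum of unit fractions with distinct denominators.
1/5 + 1/39 + 1/6045

Greedy algorithm:
7/31: ceiling(31/7) = 5, use 1/5
4/155: ceiling(155/4) = 39, use 1/39
1/6045: ceiling(6045/1) = 6045, use 1/6045
Result: 7/31 = 1/5 + 1/39 + 1/6045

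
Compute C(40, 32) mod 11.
0

Using Lucas' theorem:
Write n=40 and k=32 in base 11:
n in base 11: [3, 7]
k in base 11: [2, 10]
C(40,32) mod 11 = ∏ C(n_i, k_i) mod 11
Digit binomials (mod 11): C(3,2) = 3; C(7,10) = 0 (k_i > n_i)
Product: 3 × 0 = 0 ≡ 0 (mod 11)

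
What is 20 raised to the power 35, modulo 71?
1

Repeated squaring. Binary of 35 = 100011.
20^1 ≡ 20 (mod 71); 20^2 ≡ 45 (mod 71); 20^4 ≡ 37 (mod 71); 20^8 ≡ 20 (mod 71); 20^16 ≡ 45 (mod 71); 20^32 ≡ 37 (mod 71)
20^35 = 20^1 × 20^2 × 20^32 ≡ 1 (mod 71)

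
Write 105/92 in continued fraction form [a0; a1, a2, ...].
[1; 7, 13]

Euclidean algorithm steps:
105 = 1 × 92 + 13
92 = 7 × 13 + 1
13 = 13 × 1 + 0
Continued fraction: [1; 7, 13]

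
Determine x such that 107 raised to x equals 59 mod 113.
27

Baby-step giant-step with step n = ⌈√113⌉ = 11.
Baby steps 107^j mod 113 (j:value) for j=0..10: 0:1, 1:107, 2:36, 3:10, 4:53, 5:21, 6:100, 7:78, 8:97, 9:96, 10:102.
Giant-step multiplier: 107^(-11) ≡ 107^(112-11) = 107^101 ≡ 12 (mod 113).
Giant steps γ_i = 59·12^i mod 113: γ_0=59, γ_1=30, γ_2=21 (in table at j=5).
x = i·n + j = 2·11 + 5 = 27.
Check: 107^27 ≡ 59 (mod 113).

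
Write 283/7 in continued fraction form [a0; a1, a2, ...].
[40; 2, 3]

Euclidean algorithm steps:
283 = 40 × 7 + 3
7 = 2 × 3 + 1
3 = 3 × 1 + 0
Continued fraction: [40; 2, 3]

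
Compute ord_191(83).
190

191 is prime, so ord(83) divides φ(191) = 190.
Divisors of 190: 1, 2, 5, 10, 19, 38, 95, 190.
Repeated squaring: 83^1 ≡ 83, 83^2 ≡ 13, 83^4 ≡ 169, 83^8 ≡ 102, 83^16 ≡ 90, 83^32 ≡ 78, 83^64 ≡ 163, 83^128 ≡ 20 (mod 191).
Test 83^d mod 191 for each divisor d in increasing order:
83^1 ≡ 83
83^2 ≡ 13
83^5 = 83^4·83^1 ≡ 84
83^10 = 83^8·83^2 ≡ 180
83^19 = 83^16·83^2·83^1 ≡ 82
83^38 = 83^32·83^4·83^2 ≡ 39
83^95 = 83^64·83^16·83^8·83^4·83^2·83^1 ≡ 190
83^190 = 83^128·83^32·83^16·83^8·83^4·83^2 ≡ 1  ← first divisor giving 1
The order is 190.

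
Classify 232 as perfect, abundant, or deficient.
deficient

Proper divisors of 232: sum = 1 + 2 + 4 + 8 + 29 + 58 + 116 = 218
Since 218 < 232, 232 is deficient.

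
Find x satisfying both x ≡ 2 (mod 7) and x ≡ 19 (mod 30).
79

Using Chinese Remainder Theorem:
M = 7 × 30 = 210
M1 = 30, M2 = 7
y1 = 30^(-1) mod 7 = 4
y2 = 7^(-1) mod 30 = 13
x = (2×30×4 + 19×7×13) mod 210 = 79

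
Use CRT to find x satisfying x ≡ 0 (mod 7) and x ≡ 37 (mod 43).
252

Using Chinese Remainder Theorem:
M = 7 × 43 = 301
M1 = 43, M2 = 7
y1 = 43^(-1) mod 7 = 1
y2 = 7^(-1) mod 43 = 37
x = (0×43×1 + 37×7×37) mod 301 = 252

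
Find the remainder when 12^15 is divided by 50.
18

Repeated squaring. Binary of 15 = 1111.
12^1 ≡ 12 (mod 50); 12^2 ≡ 44 (mod 50); 12^4 ≡ 36 (mod 50); 12^8 ≡ 46 (mod 50)
12^15 = 12^1 × 12^2 × 12^4 × 12^8 ≡ 18 (mod 50)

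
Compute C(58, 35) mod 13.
0

Using Lucas' theorem:
Write n=58 and k=35 in base 13:
n in base 13: [4, 6]
k in base 13: [2, 9]
C(58,35) mod 13 = ∏ C(n_i, k_i) mod 13
Digit binomials (mod 13): C(4,2) = 6; C(6,9) = 0 (k_i > n_i)
Product: 6 × 0 = 0 ≡ 0 (mod 13)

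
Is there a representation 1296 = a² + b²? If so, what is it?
0² + 36² (a=0, b=36)

Factorization: 1296 = 2^4 × 3^4
By Fermat: n is sum of two squares iff every prime p ≡ 3 (mod 4) appears to even power.
All primes ≡ 3 (mod 4) appear to even power.
Search a = 0, 1, 2, … for 1296 - a² a perfect square: first hit at a = 0: 1296 - 0 = 1296 = 36².
1296 = 0² + 36² = 0 + 1296 ✓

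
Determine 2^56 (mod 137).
88

Repeated squaring. Binary of 56 = 111000.
2^1 ≡ 2 (mod 137); 2^2 ≡ 4 (mod 137); 2^4 ≡ 16 (mod 137); 2^8 ≡ 119 (mod 137); 2^16 ≡ 50 (mod 137); 2^32 ≡ 34 (mod 137)
2^56 = 2^8 × 2^16 × 2^32 ≡ 88 (mod 137)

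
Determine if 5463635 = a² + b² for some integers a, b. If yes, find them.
Not possible

Factorization: 5463635 = 5 × 103^3
By Fermat: n is sum of two squares iff every prime p ≡ 3 (mod 4) appears to even power.
Prime(s) ≡ 3 (mod 4) with odd exponent: [(103, 3)]
Therefore 5463635 cannot be expressed as a² + b².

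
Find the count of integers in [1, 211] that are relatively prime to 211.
210

211 = 211
φ(n) = n × ∏(1 - 1/p) for each prime p dividing n
φ(211) = 211 × (1 - 1/211) = 210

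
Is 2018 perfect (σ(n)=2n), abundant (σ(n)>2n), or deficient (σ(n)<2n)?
deficient

Proper divisors of 2018: sum = 1 + 2 + 1009 = 1012
Since 1012 < 2018, 2018 is deficient.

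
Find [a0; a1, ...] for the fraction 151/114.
[1; 3, 12, 3]

Euclidean algorithm steps:
151 = 1 × 114 + 37
114 = 3 × 37 + 3
37 = 12 × 3 + 1
3 = 3 × 1 + 0
Continued fraction: [1; 3, 12, 3]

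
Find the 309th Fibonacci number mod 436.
174

Matrix identity: Q^n = [[F_(n+1), F_n], [F_n, F_(n-1)]] with Q = [[1,1],[1,0]].
n = 309 = 100110101₂. Square-and-multiply, entries mod 436:
Q^1 = [[1,1],[1,0]]
Q^2 = (Q^1)² = [[2,1],[1,1]]
Q^4 = (Q^2)² = [[5,3],[3,2]]
Q^9 = (Q^4)²·Q = [[55,34],[34,21]]
Q^19 = (Q^9)²·Q = [[225,257],[257,404]]
Q^38 = (Q^19)² = [[262,333],[333,365]]
Q^77 = (Q^38)²·Q = [[284,337],[337,383]]
Q^154 = (Q^77)² = [[205,239],[239,402]]
Q^309 = (Q^154)²·Q = [[59,174],[174,321]]
F_309 mod 436 = Q^309[0][1] = 174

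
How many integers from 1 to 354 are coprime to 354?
116

354 = 2 × 3 × 59
φ(n) = n × ∏(1 - 1/p) for each prime p dividing n
φ(354) = 354 × (1 - 1/2) × (1 - 1/3) × (1 - 1/59) = 116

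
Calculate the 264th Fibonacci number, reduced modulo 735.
693

Matrix identity: Q^n = [[F_(n+1), F_n], [F_n, F_(n-1)]] with Q = [[1,1],[1,0]].
n = 264 = 100001000₂. Square-and-multiply, entries mod 735:
Q^1 = [[1,1],[1,0]]
Q^2 = (Q^1)² = [[2,1],[1,1]]
Q^4 = (Q^2)² = [[5,3],[3,2]]
Q^8 = (Q^4)² = [[34,21],[21,13]]
Q^16 = (Q^8)² = [[127,252],[252,610]]
Q^33 = (Q^16)²·Q = [[22,253],[253,504]]
Q^66 = (Q^33)² = [[548,43],[43,505]]
Q^132 = (Q^66)² = [[68,444],[444,359]]
Q^264 = (Q^132)² = [[370,693],[693,412]]
F_264 mod 735 = Q^264[0][1] = 693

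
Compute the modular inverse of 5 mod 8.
5

gcd(5, 8) = 1, so the inverse exists.
Extended Euclidean algorithm on (8, 5):
8 = 1 × 5 + 3  ⟹  3 = (1)·8 + (-1)·5
5 = 1 × 3 + 2  ⟹  2 = (-1)·8 + (2)·5
3 = 1 × 2 + 1  ⟹  1 = (2)·8 + (-3)·5
So (-3)·5 ≡ 1 (mod 8), i.e. 5^(-1) ≡ -3 ≡ 5 (mod 8).
Check: 5 × 5 = 25 ≡ 1 (mod 8)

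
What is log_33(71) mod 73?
68

Baby-step giant-step with step n = ⌈√73⌉ = 9.
Baby steps 33^j mod 73 (j:value) for j=0..8: 0:1, 1:33, 2:67, 3:21, 4:36, 5:20, 6:3, 7:26, 8:55.
Giant-step multiplier: 33^(-9) ≡ 33^(72-9) = 33^63 ≡ 51 (mod 73).
Giant steps γ_i = 71·51^i mod 73: γ_0=71, γ_1=44, γ_2=54, γ_3=53, γ_4=2, γ_5=29, γ_6=19, γ_7=20 (in table at j=5).
x = i·n + j = 7·9 + 5 = 68.
Check: 33^68 ≡ 71 (mod 73).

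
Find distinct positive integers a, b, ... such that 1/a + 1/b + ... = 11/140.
1/13 + 1/607 + 1/1104740

Greedy algorithm:
11/140: ceiling(140/11) = 13, use 1/13
3/1820: ceiling(1820/3) = 607, use 1/607
1/1104740: ceiling(1104740/1) = 1104740, use 1/1104740
Result: 11/140 = 1/13 + 1/607 + 1/1104740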